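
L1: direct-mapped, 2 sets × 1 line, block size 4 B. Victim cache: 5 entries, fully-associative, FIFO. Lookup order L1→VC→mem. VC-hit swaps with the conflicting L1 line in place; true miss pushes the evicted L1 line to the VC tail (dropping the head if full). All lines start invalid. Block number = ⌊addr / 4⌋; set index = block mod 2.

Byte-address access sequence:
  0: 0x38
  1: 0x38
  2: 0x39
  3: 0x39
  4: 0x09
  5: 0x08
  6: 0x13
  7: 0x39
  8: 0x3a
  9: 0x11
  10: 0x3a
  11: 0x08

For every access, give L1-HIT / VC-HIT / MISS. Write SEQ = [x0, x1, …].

  [0] addr=0x38 blk=14 s=0: MISS | VC []
  [1] addr=0x38 blk=14 s=0: L1-HIT | VC []
  [2] addr=0x39 blk=14 s=0: L1-HIT | VC []
  [3] addr=0x39 blk=14 s=0: L1-HIT | VC []
  [4] addr=0x9 blk=2 s=0: MISS | VC [14]
  [5] addr=0x8 blk=2 s=0: L1-HIT | VC [14]
  [6] addr=0x13 blk=4 s=0: MISS | VC [14, 2]
  [7] addr=0x39 blk=14 s=0: VC-HIT | VC [4, 2]
  [8] addr=0x3a blk=14 s=0: L1-HIT | VC [4, 2]
  [9] addr=0x11 blk=4 s=0: VC-HIT | VC [14, 2]
  [10] addr=0x3a blk=14 s=0: VC-HIT | VC [4, 2]
  [11] addr=0x8 blk=2 s=0: VC-HIT | VC [4, 14]

SEQ = [MISS, L1-HIT, L1-HIT, L1-HIT, MISS, L1-HIT, MISS, VC-HIT, L1-HIT, VC-HIT, VC-HIT, VC-HIT]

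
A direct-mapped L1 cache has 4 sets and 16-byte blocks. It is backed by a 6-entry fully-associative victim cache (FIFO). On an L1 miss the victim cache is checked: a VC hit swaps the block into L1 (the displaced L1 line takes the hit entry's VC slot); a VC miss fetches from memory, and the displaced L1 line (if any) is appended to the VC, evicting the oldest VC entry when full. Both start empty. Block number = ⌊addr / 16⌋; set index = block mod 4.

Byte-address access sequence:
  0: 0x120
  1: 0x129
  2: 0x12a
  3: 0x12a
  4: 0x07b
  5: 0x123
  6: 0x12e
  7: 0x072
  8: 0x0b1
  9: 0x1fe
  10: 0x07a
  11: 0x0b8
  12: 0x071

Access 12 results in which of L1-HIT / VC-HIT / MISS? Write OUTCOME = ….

#0 0x120→b18/s2 MISS; vc=[]
#1 0x129→b18/s2 L1-HIT; vc=[]
#2 0x12a→b18/s2 L1-HIT; vc=[]
#3 0x12a→b18/s2 L1-HIT; vc=[]
#4 0x7b→b7/s3 MISS; vc=[]
#5 0x123→b18/s2 L1-HIT; vc=[]
#6 0x12e→b18/s2 L1-HIT; vc=[]
#7 0x72→b7/s3 L1-HIT; vc=[]
#8 0xb1→b11/s3 MISS; vc=[7]
#9 0x1fe→b31/s3 MISS; vc=[7,11]
#10 0x7a→b7/s3 VC-HIT; vc=[31,11]
#11 0xb8→b11/s3 VC-HIT; vc=[31,7]
#12 0x71→b7/s3 VC-HIT; vc=[31,11]

OUTCOME = VC-HIT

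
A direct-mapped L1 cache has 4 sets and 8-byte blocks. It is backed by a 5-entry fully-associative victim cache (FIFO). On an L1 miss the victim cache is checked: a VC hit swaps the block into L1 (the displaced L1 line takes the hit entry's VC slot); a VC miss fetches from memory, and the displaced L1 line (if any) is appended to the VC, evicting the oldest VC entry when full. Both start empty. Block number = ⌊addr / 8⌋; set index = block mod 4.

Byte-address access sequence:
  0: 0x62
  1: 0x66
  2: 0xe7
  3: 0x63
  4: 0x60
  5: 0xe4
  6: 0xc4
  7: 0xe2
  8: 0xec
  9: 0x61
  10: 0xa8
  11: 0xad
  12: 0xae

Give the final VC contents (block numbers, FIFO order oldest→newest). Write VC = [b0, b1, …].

VC = [28, 24, 29]

  [0] addr=0x62 blk=12 s=0: MISS | VC []
  [1] addr=0x66 blk=12 s=0: L1-HIT | VC []
  [2] addr=0xe7 blk=28 s=0: MISS | VC [12]
  [3] addr=0x63 blk=12 s=0: VC-HIT | VC [28]
  [4] addr=0x60 blk=12 s=0: L1-HIT | VC [28]
  [5] addr=0xe4 blk=28 s=0: VC-HIT | VC [12]
  [6] addr=0xc4 blk=24 s=0: MISS | VC [12, 28]
  [7] addr=0xe2 blk=28 s=0: VC-HIT | VC [12, 24]
  [8] addr=0xec blk=29 s=1: MISS | VC [12, 24]
  [9] addr=0x61 blk=12 s=0: VC-HIT | VC [28, 24]
  [10] addr=0xa8 blk=21 s=1: MISS | VC [28, 24, 29]
  [11] addr=0xad blk=21 s=1: L1-HIT | VC [28, 24, 29]
  [12] addr=0xae blk=21 s=1: L1-HIT | VC [28, 24, 29]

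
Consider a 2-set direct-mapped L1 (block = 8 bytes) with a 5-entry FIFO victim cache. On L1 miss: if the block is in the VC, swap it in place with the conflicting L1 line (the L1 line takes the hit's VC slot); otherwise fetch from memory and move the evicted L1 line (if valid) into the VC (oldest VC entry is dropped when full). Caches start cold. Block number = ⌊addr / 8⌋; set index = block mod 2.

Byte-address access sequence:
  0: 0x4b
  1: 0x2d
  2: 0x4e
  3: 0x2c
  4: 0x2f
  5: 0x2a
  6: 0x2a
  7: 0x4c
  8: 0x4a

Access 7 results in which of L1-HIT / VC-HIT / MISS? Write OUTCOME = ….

  [0] addr=0x4b blk=9 s=1: MISS | VC []
  [1] addr=0x2d blk=5 s=1: MISS | VC [9]
  [2] addr=0x4e blk=9 s=1: VC-HIT | VC [5]
  [3] addr=0x2c blk=5 s=1: VC-HIT | VC [9]
  [4] addr=0x2f blk=5 s=1: L1-HIT | VC [9]
  [5] addr=0x2a blk=5 s=1: L1-HIT | VC [9]
  [6] addr=0x2a blk=5 s=1: L1-HIT | VC [9]
  [7] addr=0x4c blk=9 s=1: VC-HIT | VC [5]
  [8] addr=0x4a blk=9 s=1: L1-HIT | VC [5]

OUTCOME = VC-HIT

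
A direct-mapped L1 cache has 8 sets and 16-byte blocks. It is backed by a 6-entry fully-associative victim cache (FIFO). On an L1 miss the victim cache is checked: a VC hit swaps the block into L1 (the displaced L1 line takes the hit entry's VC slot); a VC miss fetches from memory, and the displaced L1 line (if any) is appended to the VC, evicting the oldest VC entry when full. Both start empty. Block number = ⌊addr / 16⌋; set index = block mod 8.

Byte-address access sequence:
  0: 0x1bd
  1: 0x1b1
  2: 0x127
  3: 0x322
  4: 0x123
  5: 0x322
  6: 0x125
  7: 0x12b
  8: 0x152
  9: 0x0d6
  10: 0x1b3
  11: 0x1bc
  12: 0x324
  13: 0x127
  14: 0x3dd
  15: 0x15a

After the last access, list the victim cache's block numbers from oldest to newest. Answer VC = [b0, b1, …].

VC = [50, 61, 13]

  [0] addr=0x1bd blk=27 s=3: MISS | VC []
  [1] addr=0x1b1 blk=27 s=3: L1-HIT | VC []
  [2] addr=0x127 blk=18 s=2: MISS | VC []
  [3] addr=0x322 blk=50 s=2: MISS | VC [18]
  [4] addr=0x123 blk=18 s=2: VC-HIT | VC [50]
  [5] addr=0x322 blk=50 s=2: VC-HIT | VC [18]
  [6] addr=0x125 blk=18 s=2: VC-HIT | VC [50]
  [7] addr=0x12b blk=18 s=2: L1-HIT | VC [50]
  [8] addr=0x152 blk=21 s=5: MISS | VC [50]
  [9] addr=0xd6 blk=13 s=5: MISS | VC [50, 21]
  [10] addr=0x1b3 blk=27 s=3: L1-HIT | VC [50, 21]
  [11] addr=0x1bc blk=27 s=3: L1-HIT | VC [50, 21]
  [12] addr=0x324 blk=50 s=2: VC-HIT | VC [18, 21]
  [13] addr=0x127 blk=18 s=2: VC-HIT | VC [50, 21]
  [14] addr=0x3dd blk=61 s=5: MISS | VC [50, 21, 13]
  [15] addr=0x15a blk=21 s=5: VC-HIT | VC [50, 61, 13]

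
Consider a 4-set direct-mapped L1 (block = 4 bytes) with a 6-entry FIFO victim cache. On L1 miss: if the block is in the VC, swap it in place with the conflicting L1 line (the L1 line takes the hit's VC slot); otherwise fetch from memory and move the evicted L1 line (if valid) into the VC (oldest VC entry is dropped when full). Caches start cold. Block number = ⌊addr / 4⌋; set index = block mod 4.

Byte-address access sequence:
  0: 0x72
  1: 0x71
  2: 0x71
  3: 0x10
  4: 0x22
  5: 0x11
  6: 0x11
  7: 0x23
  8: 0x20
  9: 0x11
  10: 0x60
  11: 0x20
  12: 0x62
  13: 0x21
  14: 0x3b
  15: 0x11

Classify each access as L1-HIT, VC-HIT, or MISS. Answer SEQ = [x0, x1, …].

SEQ = [MISS, L1-HIT, L1-HIT, MISS, MISS, VC-HIT, L1-HIT, VC-HIT, L1-HIT, VC-HIT, MISS, VC-HIT, VC-HIT, VC-HIT, MISS, VC-HIT]

#0 0x72→b28/s0 MISS; vc=[]
#1 0x71→b28/s0 L1-HIT; vc=[]
#2 0x71→b28/s0 L1-HIT; vc=[]
#3 0x10→b4/s0 MISS; vc=[28]
#4 0x22→b8/s0 MISS; vc=[28,4]
#5 0x11→b4/s0 VC-HIT; vc=[28,8]
#6 0x11→b4/s0 L1-HIT; vc=[28,8]
#7 0x23→b8/s0 VC-HIT; vc=[28,4]
#8 0x20→b8/s0 L1-HIT; vc=[28,4]
#9 0x11→b4/s0 VC-HIT; vc=[28,8]
#10 0x60→b24/s0 MISS; vc=[28,8,4]
#11 0x20→b8/s0 VC-HIT; vc=[28,24,4]
#12 0x62→b24/s0 VC-HIT; vc=[28,8,4]
#13 0x21→b8/s0 VC-HIT; vc=[28,24,4]
#14 0x3b→b14/s2 MISS; vc=[28,24,4]
#15 0x11→b4/s0 VC-HIT; vc=[28,24,8]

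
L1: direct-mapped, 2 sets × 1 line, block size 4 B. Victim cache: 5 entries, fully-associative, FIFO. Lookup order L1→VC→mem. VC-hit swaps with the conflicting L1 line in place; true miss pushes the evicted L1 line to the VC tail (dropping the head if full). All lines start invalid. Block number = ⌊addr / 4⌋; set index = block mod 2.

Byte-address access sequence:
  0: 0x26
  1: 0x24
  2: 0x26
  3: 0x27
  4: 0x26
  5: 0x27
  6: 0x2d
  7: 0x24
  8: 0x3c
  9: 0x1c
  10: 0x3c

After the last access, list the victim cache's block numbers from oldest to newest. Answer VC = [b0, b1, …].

VC = [11, 9, 7]

#0 0x26→b9/s1 MISS; vc=[]
#1 0x24→b9/s1 L1-HIT; vc=[]
#2 0x26→b9/s1 L1-HIT; vc=[]
#3 0x27→b9/s1 L1-HIT; vc=[]
#4 0x26→b9/s1 L1-HIT; vc=[]
#5 0x27→b9/s1 L1-HIT; vc=[]
#6 0x2d→b11/s1 MISS; vc=[9]
#7 0x24→b9/s1 VC-HIT; vc=[11]
#8 0x3c→b15/s1 MISS; vc=[11,9]
#9 0x1c→b7/s1 MISS; vc=[11,9,15]
#10 0x3c→b15/s1 VC-HIT; vc=[11,9,7]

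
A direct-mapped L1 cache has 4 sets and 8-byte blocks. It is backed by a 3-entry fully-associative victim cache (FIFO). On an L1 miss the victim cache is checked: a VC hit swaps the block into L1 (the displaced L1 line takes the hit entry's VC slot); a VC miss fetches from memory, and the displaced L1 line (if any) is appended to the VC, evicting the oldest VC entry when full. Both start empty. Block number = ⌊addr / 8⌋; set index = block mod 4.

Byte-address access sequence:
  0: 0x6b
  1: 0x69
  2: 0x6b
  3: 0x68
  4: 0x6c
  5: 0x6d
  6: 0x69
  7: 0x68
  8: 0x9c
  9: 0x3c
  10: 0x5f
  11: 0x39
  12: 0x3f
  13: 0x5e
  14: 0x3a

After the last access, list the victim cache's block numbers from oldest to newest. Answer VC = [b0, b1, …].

VC = [19, 11]

  [0] addr=0x6b blk=13 s=1: MISS | VC []
  [1] addr=0x69 blk=13 s=1: L1-HIT | VC []
  [2] addr=0x6b blk=13 s=1: L1-HIT | VC []
  [3] addr=0x68 blk=13 s=1: L1-HIT | VC []
  [4] addr=0x6c blk=13 s=1: L1-HIT | VC []
  [5] addr=0x6d blk=13 s=1: L1-HIT | VC []
  [6] addr=0x69 blk=13 s=1: L1-HIT | VC []
  [7] addr=0x68 blk=13 s=1: L1-HIT | VC []
  [8] addr=0x9c blk=19 s=3: MISS | VC []
  [9] addr=0x3c blk=7 s=3: MISS | VC [19]
  [10] addr=0x5f blk=11 s=3: MISS | VC [19, 7]
  [11] addr=0x39 blk=7 s=3: VC-HIT | VC [19, 11]
  [12] addr=0x3f blk=7 s=3: L1-HIT | VC [19, 11]
  [13] addr=0x5e blk=11 s=3: VC-HIT | VC [19, 7]
  [14] addr=0x3a blk=7 s=3: VC-HIT | VC [19, 11]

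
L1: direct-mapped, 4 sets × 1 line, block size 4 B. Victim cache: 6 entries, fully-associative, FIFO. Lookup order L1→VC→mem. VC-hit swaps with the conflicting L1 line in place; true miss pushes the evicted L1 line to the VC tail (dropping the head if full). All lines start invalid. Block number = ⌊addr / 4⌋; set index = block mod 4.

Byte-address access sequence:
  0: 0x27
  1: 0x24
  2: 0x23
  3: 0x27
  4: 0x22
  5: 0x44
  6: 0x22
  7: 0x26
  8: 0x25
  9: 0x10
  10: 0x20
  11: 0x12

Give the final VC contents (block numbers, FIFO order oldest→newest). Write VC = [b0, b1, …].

VC = [17, 8]

  [0] addr=0x27 blk=9 s=1: MISS | VC []
  [1] addr=0x24 blk=9 s=1: L1-HIT | VC []
  [2] addr=0x23 blk=8 s=0: MISS | VC []
  [3] addr=0x27 blk=9 s=1: L1-HIT | VC []
  [4] addr=0x22 blk=8 s=0: L1-HIT | VC []
  [5] addr=0x44 blk=17 s=1: MISS | VC [9]
  [6] addr=0x22 blk=8 s=0: L1-HIT | VC [9]
  [7] addr=0x26 blk=9 s=1: VC-HIT | VC [17]
  [8] addr=0x25 blk=9 s=1: L1-HIT | VC [17]
  [9] addr=0x10 blk=4 s=0: MISS | VC [17, 8]
  [10] addr=0x20 blk=8 s=0: VC-HIT | VC [17, 4]
  [11] addr=0x12 blk=4 s=0: VC-HIT | VC [17, 8]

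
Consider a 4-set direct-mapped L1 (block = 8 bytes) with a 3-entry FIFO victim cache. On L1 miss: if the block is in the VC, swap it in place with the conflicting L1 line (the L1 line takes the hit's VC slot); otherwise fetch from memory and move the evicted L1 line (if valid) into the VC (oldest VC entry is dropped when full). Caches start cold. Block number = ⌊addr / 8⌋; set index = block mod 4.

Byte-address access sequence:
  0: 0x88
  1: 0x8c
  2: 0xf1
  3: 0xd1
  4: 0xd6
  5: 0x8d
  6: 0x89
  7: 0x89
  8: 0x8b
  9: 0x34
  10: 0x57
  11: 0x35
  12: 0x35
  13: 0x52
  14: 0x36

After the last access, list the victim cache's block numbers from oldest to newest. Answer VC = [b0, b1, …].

VC = [30, 26, 10]

0: 0x88 (blk 17, set 1) → MISS  vc=[]
1: 0x8c (blk 17, set 1) → L1-HIT  vc=[]
2: 0xf1 (blk 30, set 2) → MISS  vc=[]
3: 0xd1 (blk 26, set 2) → MISS  vc=[30]
4: 0xd6 (blk 26, set 2) → L1-HIT  vc=[30]
5: 0x8d (blk 17, set 1) → L1-HIT  vc=[30]
6: 0x89 (blk 17, set 1) → L1-HIT  vc=[30]
7: 0x89 (blk 17, set 1) → L1-HIT  vc=[30]
8: 0x8b (blk 17, set 1) → L1-HIT  vc=[30]
9: 0x34 (blk 6, set 2) → MISS  vc=[30, 26]
10: 0x57 (blk 10, set 2) → MISS  vc=[30, 26, 6]
11: 0x35 (blk 6, set 2) → VC-HIT  vc=[30, 26, 10]
12: 0x35 (blk 6, set 2) → L1-HIT  vc=[30, 26, 10]
13: 0x52 (blk 10, set 2) → VC-HIT  vc=[30, 26, 6]
14: 0x36 (blk 6, set 2) → VC-HIT  vc=[30, 26, 10]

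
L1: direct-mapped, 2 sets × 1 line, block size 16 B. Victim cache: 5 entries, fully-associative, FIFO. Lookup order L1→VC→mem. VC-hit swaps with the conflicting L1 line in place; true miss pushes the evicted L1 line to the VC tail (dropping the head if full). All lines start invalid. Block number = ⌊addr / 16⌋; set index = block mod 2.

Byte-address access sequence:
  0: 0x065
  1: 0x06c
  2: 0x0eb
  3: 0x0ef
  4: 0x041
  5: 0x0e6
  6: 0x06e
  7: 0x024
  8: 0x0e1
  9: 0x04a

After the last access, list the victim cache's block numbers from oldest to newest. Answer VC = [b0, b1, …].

0: 0x65 (blk 6, set 0) → MISS  vc=[]
1: 0x6c (blk 6, set 0) → L1-HIT  vc=[]
2: 0xeb (blk 14, set 0) → MISS  vc=[6]
3: 0xef (blk 14, set 0) → L1-HIT  vc=[6]
4: 0x41 (blk 4, set 0) → MISS  vc=[6, 14]
5: 0xe6 (blk 14, set 0) → VC-HIT  vc=[6, 4]
6: 0x6e (blk 6, set 0) → VC-HIT  vc=[14, 4]
7: 0x24 (blk 2, set 0) → MISS  vc=[14, 4, 6]
8: 0xe1 (blk 14, set 0) → VC-HIT  vc=[2, 4, 6]
9: 0x4a (blk 4, set 0) → VC-HIT  vc=[2, 14, 6]

VC = [2, 14, 6]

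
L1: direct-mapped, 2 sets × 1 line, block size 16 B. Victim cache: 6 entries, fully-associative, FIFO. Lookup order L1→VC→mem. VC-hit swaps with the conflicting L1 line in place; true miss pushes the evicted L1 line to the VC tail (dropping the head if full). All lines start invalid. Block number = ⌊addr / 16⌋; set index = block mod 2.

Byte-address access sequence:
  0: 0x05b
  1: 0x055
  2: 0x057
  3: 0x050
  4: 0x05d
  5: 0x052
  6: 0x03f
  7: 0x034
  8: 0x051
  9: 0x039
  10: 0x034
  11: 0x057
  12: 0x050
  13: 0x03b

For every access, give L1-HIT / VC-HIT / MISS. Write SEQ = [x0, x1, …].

SEQ = [MISS, L1-HIT, L1-HIT, L1-HIT, L1-HIT, L1-HIT, MISS, L1-HIT, VC-HIT, VC-HIT, L1-HIT, VC-HIT, L1-HIT, VC-HIT]

0: 0x5b (blk 5, set 1) → MISS  vc=[]
1: 0x55 (blk 5, set 1) → L1-HIT  vc=[]
2: 0x57 (blk 5, set 1) → L1-HIT  vc=[]
3: 0x50 (blk 5, set 1) → L1-HIT  vc=[]
4: 0x5d (blk 5, set 1) → L1-HIT  vc=[]
5: 0x52 (blk 5, set 1) → L1-HIT  vc=[]
6: 0x3f (blk 3, set 1) → MISS  vc=[5]
7: 0x34 (blk 3, set 1) → L1-HIT  vc=[5]
8: 0x51 (blk 5, set 1) → VC-HIT  vc=[3]
9: 0x39 (blk 3, set 1) → VC-HIT  vc=[5]
10: 0x34 (blk 3, set 1) → L1-HIT  vc=[5]
11: 0x57 (blk 5, set 1) → VC-HIT  vc=[3]
12: 0x50 (blk 5, set 1) → L1-HIT  vc=[3]
13: 0x3b (blk 3, set 1) → VC-HIT  vc=[5]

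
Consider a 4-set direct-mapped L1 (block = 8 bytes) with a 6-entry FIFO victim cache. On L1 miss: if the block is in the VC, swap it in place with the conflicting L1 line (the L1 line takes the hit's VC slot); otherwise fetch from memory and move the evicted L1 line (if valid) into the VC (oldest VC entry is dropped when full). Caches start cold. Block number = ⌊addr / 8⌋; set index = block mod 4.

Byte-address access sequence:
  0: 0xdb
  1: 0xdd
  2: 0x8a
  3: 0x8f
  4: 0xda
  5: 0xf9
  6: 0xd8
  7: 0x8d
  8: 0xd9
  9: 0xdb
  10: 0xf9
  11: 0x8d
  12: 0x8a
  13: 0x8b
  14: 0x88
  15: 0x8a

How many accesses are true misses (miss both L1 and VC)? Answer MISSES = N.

#0 0xdb→b27/s3 MISS; vc=[]
#1 0xdd→b27/s3 L1-HIT; vc=[]
#2 0x8a→b17/s1 MISS; vc=[]
#3 0x8f→b17/s1 L1-HIT; vc=[]
#4 0xda→b27/s3 L1-HIT; vc=[]
#5 0xf9→b31/s3 MISS; vc=[27]
#6 0xd8→b27/s3 VC-HIT; vc=[31]
#7 0x8d→b17/s1 L1-HIT; vc=[31]
#8 0xd9→b27/s3 L1-HIT; vc=[31]
#9 0xdb→b27/s3 L1-HIT; vc=[31]
#10 0xf9→b31/s3 VC-HIT; vc=[27]
#11 0x8d→b17/s1 L1-HIT; vc=[27]
#12 0x8a→b17/s1 L1-HIT; vc=[27]
#13 0x8b→b17/s1 L1-HIT; vc=[27]
#14 0x88→b17/s1 L1-HIT; vc=[27]
#15 0x8a→b17/s1 L1-HIT; vc=[27]

MISSES = 3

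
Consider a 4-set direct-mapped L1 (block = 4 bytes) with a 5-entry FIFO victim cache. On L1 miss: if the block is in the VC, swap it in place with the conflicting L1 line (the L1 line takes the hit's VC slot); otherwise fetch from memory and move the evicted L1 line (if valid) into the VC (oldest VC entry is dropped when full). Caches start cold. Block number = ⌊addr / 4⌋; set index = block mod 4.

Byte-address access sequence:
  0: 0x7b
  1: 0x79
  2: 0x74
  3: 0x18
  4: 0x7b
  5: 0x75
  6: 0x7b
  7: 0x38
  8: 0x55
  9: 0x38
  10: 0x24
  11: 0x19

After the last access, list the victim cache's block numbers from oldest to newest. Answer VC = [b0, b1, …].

#0 0x7b→b30/s2 MISS; vc=[]
#1 0x79→b30/s2 L1-HIT; vc=[]
#2 0x74→b29/s1 MISS; vc=[]
#3 0x18→b6/s2 MISS; vc=[30]
#4 0x7b→b30/s2 VC-HIT; vc=[6]
#5 0x75→b29/s1 L1-HIT; vc=[6]
#6 0x7b→b30/s2 L1-HIT; vc=[6]
#7 0x38→b14/s2 MISS; vc=[6,30]
#8 0x55→b21/s1 MISS; vc=[6,30,29]
#9 0x38→b14/s2 L1-HIT; vc=[6,30,29]
#10 0x24→b9/s1 MISS; vc=[6,30,29,21]
#11 0x19→b6/s2 VC-HIT; vc=[14,30,29,21]

VC = [14, 30, 29, 21]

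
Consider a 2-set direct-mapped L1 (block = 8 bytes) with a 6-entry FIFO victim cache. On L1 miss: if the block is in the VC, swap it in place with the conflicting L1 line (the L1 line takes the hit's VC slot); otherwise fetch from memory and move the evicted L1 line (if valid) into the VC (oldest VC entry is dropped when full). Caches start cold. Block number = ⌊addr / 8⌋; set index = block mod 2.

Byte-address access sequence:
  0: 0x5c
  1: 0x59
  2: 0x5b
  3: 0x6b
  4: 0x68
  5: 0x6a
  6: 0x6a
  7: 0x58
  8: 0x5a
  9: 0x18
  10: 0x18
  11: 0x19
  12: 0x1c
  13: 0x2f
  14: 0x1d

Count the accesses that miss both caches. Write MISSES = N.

  [0] addr=0x5c blk=11 s=1: MISS | VC []
  [1] addr=0x59 blk=11 s=1: L1-HIT | VC []
  [2] addr=0x5b blk=11 s=1: L1-HIT | VC []
  [3] addr=0x6b blk=13 s=1: MISS | VC [11]
  [4] addr=0x68 blk=13 s=1: L1-HIT | VC [11]
  [5] addr=0x6a blk=13 s=1: L1-HIT | VC [11]
  [6] addr=0x6a blk=13 s=1: L1-HIT | VC [11]
  [7] addr=0x58 blk=11 s=1: VC-HIT | VC [13]
  [8] addr=0x5a blk=11 s=1: L1-HIT | VC [13]
  [9] addr=0x18 blk=3 s=1: MISS | VC [13, 11]
  [10] addr=0x18 blk=3 s=1: L1-HIT | VC [13, 11]
  [11] addr=0x19 blk=3 s=1: L1-HIT | VC [13, 11]
  [12] addr=0x1c blk=3 s=1: L1-HIT | VC [13, 11]
  [13] addr=0x2f blk=5 s=1: MISS | VC [13, 11, 3]
  [14] addr=0x1d blk=3 s=1: VC-HIT | VC [13, 11, 5]

MISSES = 4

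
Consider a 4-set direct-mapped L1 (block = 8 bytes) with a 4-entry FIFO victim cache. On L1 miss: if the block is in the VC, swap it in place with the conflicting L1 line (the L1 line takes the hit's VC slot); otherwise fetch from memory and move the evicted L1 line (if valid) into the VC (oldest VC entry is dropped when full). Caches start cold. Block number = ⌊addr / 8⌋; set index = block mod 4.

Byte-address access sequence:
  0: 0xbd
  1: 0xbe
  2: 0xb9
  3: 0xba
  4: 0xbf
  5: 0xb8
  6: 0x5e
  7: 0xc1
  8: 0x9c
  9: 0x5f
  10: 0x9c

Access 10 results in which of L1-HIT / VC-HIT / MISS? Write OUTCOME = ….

OUTCOME = VC-HIT

  [0] addr=0xbd blk=23 s=3: MISS | VC []
  [1] addr=0xbe blk=23 s=3: L1-HIT | VC []
  [2] addr=0xb9 blk=23 s=3: L1-HIT | VC []
  [3] addr=0xba blk=23 s=3: L1-HIT | VC []
  [4] addr=0xbf blk=23 s=3: L1-HIT | VC []
  [5] addr=0xb8 blk=23 s=3: L1-HIT | VC []
  [6] addr=0x5e blk=11 s=3: MISS | VC [23]
  [7] addr=0xc1 blk=24 s=0: MISS | VC [23]
  [8] addr=0x9c blk=19 s=3: MISS | VC [23, 11]
  [9] addr=0x5f blk=11 s=3: VC-HIT | VC [23, 19]
  [10] addr=0x9c blk=19 s=3: VC-HIT | VC [23, 11]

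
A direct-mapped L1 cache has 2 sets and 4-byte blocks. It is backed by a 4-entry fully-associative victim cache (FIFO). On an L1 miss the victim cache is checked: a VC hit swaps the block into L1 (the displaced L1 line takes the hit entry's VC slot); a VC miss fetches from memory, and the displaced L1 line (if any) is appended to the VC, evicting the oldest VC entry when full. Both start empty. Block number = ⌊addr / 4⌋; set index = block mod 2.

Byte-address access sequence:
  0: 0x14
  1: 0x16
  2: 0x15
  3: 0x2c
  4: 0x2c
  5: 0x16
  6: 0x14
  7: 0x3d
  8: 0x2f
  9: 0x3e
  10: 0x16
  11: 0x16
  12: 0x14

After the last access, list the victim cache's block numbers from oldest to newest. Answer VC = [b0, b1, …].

VC = [11, 15]

  [0] addr=0x14 blk=5 s=1: MISS | VC []
  [1] addr=0x16 blk=5 s=1: L1-HIT | VC []
  [2] addr=0x15 blk=5 s=1: L1-HIT | VC []
  [3] addr=0x2c blk=11 s=1: MISS | VC [5]
  [4] addr=0x2c blk=11 s=1: L1-HIT | VC [5]
  [5] addr=0x16 blk=5 s=1: VC-HIT | VC [11]
  [6] addr=0x14 blk=5 s=1: L1-HIT | VC [11]
  [7] addr=0x3d blk=15 s=1: MISS | VC [11, 5]
  [8] addr=0x2f blk=11 s=1: VC-HIT | VC [15, 5]
  [9] addr=0x3e blk=15 s=1: VC-HIT | VC [11, 5]
  [10] addr=0x16 blk=5 s=1: VC-HIT | VC [11, 15]
  [11] addr=0x16 blk=5 s=1: L1-HIT | VC [11, 15]
  [12] addr=0x14 blk=5 s=1: L1-HIT | VC [11, 15]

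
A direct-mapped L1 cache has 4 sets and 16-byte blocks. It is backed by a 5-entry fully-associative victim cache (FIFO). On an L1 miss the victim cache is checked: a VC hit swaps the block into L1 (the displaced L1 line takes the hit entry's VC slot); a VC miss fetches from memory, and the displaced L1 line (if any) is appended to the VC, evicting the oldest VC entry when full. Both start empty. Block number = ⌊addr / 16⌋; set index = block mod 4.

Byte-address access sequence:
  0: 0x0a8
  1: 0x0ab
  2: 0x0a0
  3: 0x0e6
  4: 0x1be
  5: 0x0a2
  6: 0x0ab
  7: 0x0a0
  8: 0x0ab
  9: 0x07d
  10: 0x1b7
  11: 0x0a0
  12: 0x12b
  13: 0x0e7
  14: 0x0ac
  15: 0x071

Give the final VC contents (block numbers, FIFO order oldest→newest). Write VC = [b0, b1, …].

VC = [18, 27, 14]

  [0] addr=0xa8 blk=10 s=2: MISS | VC []
  [1] addr=0xab blk=10 s=2: L1-HIT | VC []
  [2] addr=0xa0 blk=10 s=2: L1-HIT | VC []
  [3] addr=0xe6 blk=14 s=2: MISS | VC [10]
  [4] addr=0x1be blk=27 s=3: MISS | VC [10]
  [5] addr=0xa2 blk=10 s=2: VC-HIT | VC [14]
  [6] addr=0xab blk=10 s=2: L1-HIT | VC [14]
  [7] addr=0xa0 blk=10 s=2: L1-HIT | VC [14]
  [8] addr=0xab blk=10 s=2: L1-HIT | VC [14]
  [9] addr=0x7d blk=7 s=3: MISS | VC [14, 27]
  [10] addr=0x1b7 blk=27 s=3: VC-HIT | VC [14, 7]
  [11] addr=0xa0 blk=10 s=2: L1-HIT | VC [14, 7]
  [12] addr=0x12b blk=18 s=2: MISS | VC [14, 7, 10]
  [13] addr=0xe7 blk=14 s=2: VC-HIT | VC [18, 7, 10]
  [14] addr=0xac blk=10 s=2: VC-HIT | VC [18, 7, 14]
  [15] addr=0x71 blk=7 s=3: VC-HIT | VC [18, 27, 14]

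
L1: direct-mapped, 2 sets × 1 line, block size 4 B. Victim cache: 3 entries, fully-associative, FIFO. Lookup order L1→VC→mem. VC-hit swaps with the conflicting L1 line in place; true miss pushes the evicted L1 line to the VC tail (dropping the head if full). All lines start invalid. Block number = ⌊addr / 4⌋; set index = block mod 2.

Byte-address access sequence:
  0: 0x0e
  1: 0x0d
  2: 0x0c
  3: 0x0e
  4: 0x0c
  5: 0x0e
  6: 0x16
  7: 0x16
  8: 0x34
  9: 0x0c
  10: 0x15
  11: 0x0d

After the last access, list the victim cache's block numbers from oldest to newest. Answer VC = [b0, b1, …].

#0 0xe→b3/s1 MISS; vc=[]
#1 0xd→b3/s1 L1-HIT; vc=[]
#2 0xc→b3/s1 L1-HIT; vc=[]
#3 0xe→b3/s1 L1-HIT; vc=[]
#4 0xc→b3/s1 L1-HIT; vc=[]
#5 0xe→b3/s1 L1-HIT; vc=[]
#6 0x16→b5/s1 MISS; vc=[3]
#7 0x16→b5/s1 L1-HIT; vc=[3]
#8 0x34→b13/s1 MISS; vc=[3,5]
#9 0xc→b3/s1 VC-HIT; vc=[13,5]
#10 0x15→b5/s1 VC-HIT; vc=[13,3]
#11 0xd→b3/s1 VC-HIT; vc=[13,5]

VC = [13, 5]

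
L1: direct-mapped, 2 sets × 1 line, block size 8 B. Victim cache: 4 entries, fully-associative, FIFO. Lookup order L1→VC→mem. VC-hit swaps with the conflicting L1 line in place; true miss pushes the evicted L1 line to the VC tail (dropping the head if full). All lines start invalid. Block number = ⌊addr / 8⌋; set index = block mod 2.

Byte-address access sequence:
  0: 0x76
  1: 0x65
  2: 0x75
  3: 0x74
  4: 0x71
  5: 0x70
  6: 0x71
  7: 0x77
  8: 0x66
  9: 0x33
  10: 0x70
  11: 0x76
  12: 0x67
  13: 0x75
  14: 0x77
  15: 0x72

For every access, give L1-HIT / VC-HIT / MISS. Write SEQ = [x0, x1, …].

#0 0x76→b14/s0 MISS; vc=[]
#1 0x65→b12/s0 MISS; vc=[14]
#2 0x75→b14/s0 VC-HIT; vc=[12]
#3 0x74→b14/s0 L1-HIT; vc=[12]
#4 0x71→b14/s0 L1-HIT; vc=[12]
#5 0x70→b14/s0 L1-HIT; vc=[12]
#6 0x71→b14/s0 L1-HIT; vc=[12]
#7 0x77→b14/s0 L1-HIT; vc=[12]
#8 0x66→b12/s0 VC-HIT; vc=[14]
#9 0x33→b6/s0 MISS; vc=[14,12]
#10 0x70→b14/s0 VC-HIT; vc=[6,12]
#11 0x76→b14/s0 L1-HIT; vc=[6,12]
#12 0x67→b12/s0 VC-HIT; vc=[6,14]
#13 0x75→b14/s0 VC-HIT; vc=[6,12]
#14 0x77→b14/s0 L1-HIT; vc=[6,12]
#15 0x72→b14/s0 L1-HIT; vc=[6,12]

SEQ = [MISS, MISS, VC-HIT, L1-HIT, L1-HIT, L1-HIT, L1-HIT, L1-HIT, VC-HIT, MISS, VC-HIT, L1-HIT, VC-HIT, VC-HIT, L1-HIT, L1-HIT]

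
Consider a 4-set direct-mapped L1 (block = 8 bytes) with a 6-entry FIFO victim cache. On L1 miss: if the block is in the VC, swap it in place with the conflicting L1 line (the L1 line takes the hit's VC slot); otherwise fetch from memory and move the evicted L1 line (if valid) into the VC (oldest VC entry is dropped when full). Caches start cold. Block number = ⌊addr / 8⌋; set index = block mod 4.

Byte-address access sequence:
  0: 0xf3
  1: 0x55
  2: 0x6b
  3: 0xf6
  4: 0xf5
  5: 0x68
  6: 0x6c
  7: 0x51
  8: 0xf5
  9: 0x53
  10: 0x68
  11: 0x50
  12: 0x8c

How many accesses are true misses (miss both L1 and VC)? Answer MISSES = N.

#0 0xf3→b30/s2 MISS; vc=[]
#1 0x55→b10/s2 MISS; vc=[30]
#2 0x6b→b13/s1 MISS; vc=[30]
#3 0xf6→b30/s2 VC-HIT; vc=[10]
#4 0xf5→b30/s2 L1-HIT; vc=[10]
#5 0x68→b13/s1 L1-HIT; vc=[10]
#6 0x6c→b13/s1 L1-HIT; vc=[10]
#7 0x51→b10/s2 VC-HIT; vc=[30]
#8 0xf5→b30/s2 VC-HIT; vc=[10]
#9 0x53→b10/s2 VC-HIT; vc=[30]
#10 0x68→b13/s1 L1-HIT; vc=[30]
#11 0x50→b10/s2 L1-HIT; vc=[30]
#12 0x8c→b17/s1 MISS; vc=[30,13]

MISSES = 4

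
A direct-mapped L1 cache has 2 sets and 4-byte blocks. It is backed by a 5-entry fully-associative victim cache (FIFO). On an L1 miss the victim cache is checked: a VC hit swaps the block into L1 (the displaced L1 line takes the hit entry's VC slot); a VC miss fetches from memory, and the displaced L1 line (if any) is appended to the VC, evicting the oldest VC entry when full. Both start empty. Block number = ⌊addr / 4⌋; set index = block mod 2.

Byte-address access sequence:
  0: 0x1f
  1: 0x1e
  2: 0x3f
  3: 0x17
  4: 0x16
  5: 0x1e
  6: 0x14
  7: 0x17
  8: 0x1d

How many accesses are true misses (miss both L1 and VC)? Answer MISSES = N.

MISSES = 3

0: 0x1f (blk 7, set 1) → MISS  vc=[]
1: 0x1e (blk 7, set 1) → L1-HIT  vc=[]
2: 0x3f (blk 15, set 1) → MISS  vc=[7]
3: 0x17 (blk 5, set 1) → MISS  vc=[7, 15]
4: 0x16 (blk 5, set 1) → L1-HIT  vc=[7, 15]
5: 0x1e (blk 7, set 1) → VC-HIT  vc=[5, 15]
6: 0x14 (blk 5, set 1) → VC-HIT  vc=[7, 15]
7: 0x17 (blk 5, set 1) → L1-HIT  vc=[7, 15]
8: 0x1d (blk 7, set 1) → VC-HIT  vc=[5, 15]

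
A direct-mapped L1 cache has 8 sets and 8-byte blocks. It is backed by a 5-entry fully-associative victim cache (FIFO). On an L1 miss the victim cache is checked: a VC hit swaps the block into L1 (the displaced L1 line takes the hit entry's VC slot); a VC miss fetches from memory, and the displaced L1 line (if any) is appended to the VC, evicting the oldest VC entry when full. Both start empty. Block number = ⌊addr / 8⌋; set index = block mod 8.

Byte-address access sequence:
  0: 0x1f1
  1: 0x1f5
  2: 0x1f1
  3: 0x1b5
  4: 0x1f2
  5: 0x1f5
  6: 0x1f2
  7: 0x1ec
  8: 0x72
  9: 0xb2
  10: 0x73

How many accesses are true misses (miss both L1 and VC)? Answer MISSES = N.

MISSES = 5

  [0] addr=0x1f1 blk=62 s=6: MISS | VC []
  [1] addr=0x1f5 blk=62 s=6: L1-HIT | VC []
  [2] addr=0x1f1 blk=62 s=6: L1-HIT | VC []
  [3] addr=0x1b5 blk=54 s=6: MISS | VC [62]
  [4] addr=0x1f2 blk=62 s=6: VC-HIT | VC [54]
  [5] addr=0x1f5 blk=62 s=6: L1-HIT | VC [54]
  [6] addr=0x1f2 blk=62 s=6: L1-HIT | VC [54]
  [7] addr=0x1ec blk=61 s=5: MISS | VC [54]
  [8] addr=0x72 blk=14 s=6: MISS | VC [54, 62]
  [9] addr=0xb2 blk=22 s=6: MISS | VC [54, 62, 14]
  [10] addr=0x73 blk=14 s=6: VC-HIT | VC [54, 62, 22]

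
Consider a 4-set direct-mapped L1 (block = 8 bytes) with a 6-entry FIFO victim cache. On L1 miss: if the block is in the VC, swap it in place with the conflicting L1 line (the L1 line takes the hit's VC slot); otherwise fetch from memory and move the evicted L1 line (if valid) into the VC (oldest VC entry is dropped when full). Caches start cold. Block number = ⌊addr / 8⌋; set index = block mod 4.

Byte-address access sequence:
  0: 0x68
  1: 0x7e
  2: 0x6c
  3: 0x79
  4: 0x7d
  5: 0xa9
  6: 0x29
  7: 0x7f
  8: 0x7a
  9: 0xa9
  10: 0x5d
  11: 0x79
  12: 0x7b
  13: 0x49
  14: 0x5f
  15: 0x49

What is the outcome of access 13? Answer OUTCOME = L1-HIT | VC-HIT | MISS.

  [0] addr=0x68 blk=13 s=1: MISS | VC []
  [1] addr=0x7e blk=15 s=3: MISS | VC []
  [2] addr=0x6c blk=13 s=1: L1-HIT | VC []
  [3] addr=0x79 blk=15 s=3: L1-HIT | VC []
  [4] addr=0x7d blk=15 s=3: L1-HIT | VC []
  [5] addr=0xa9 blk=21 s=1: MISS | VC [13]
  [6] addr=0x29 blk=5 s=1: MISS | VC [13, 21]
  [7] addr=0x7f blk=15 s=3: L1-HIT | VC [13, 21]
  [8] addr=0x7a blk=15 s=3: L1-HIT | VC [13, 21]
  [9] addr=0xa9 blk=21 s=1: VC-HIT | VC [13, 5]
  [10] addr=0x5d blk=11 s=3: MISS | VC [13, 5, 15]
  [11] addr=0x79 blk=15 s=3: VC-HIT | VC [13, 5, 11]
  [12] addr=0x7b blk=15 s=3: L1-HIT | VC [13, 5, 11]
  [13] addr=0x49 blk=9 s=1: MISS | VC [13, 5, 11, 21]
  [14] addr=0x5f blk=11 s=3: VC-HIT | VC [13, 5, 15, 21]
  [15] addr=0x49 blk=9 s=1: L1-HIT | VC [13, 5, 15, 21]

OUTCOME = MISS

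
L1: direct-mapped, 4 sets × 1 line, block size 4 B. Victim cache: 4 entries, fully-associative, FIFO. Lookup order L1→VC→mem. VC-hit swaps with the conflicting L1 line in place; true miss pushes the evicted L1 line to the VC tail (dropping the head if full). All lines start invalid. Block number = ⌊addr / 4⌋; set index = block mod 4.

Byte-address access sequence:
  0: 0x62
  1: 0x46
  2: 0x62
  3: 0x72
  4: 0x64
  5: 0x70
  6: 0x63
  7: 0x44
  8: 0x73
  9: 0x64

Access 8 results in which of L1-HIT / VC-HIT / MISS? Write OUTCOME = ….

  [0] addr=0x62 blk=24 s=0: MISS | VC []
  [1] addr=0x46 blk=17 s=1: MISS | VC []
  [2] addr=0x62 blk=24 s=0: L1-HIT | VC []
  [3] addr=0x72 blk=28 s=0: MISS | VC [24]
  [4] addr=0x64 blk=25 s=1: MISS | VC [24, 17]
  [5] addr=0x70 blk=28 s=0: L1-HIT | VC [24, 17]
  [6] addr=0x63 blk=24 s=0: VC-HIT | VC [28, 17]
  [7] addr=0x44 blk=17 s=1: VC-HIT | VC [28, 25]
  [8] addr=0x73 blk=28 s=0: VC-HIT | VC [24, 25]
  [9] addr=0x64 blk=25 s=1: VC-HIT | VC [24, 17]

OUTCOME = VC-HIT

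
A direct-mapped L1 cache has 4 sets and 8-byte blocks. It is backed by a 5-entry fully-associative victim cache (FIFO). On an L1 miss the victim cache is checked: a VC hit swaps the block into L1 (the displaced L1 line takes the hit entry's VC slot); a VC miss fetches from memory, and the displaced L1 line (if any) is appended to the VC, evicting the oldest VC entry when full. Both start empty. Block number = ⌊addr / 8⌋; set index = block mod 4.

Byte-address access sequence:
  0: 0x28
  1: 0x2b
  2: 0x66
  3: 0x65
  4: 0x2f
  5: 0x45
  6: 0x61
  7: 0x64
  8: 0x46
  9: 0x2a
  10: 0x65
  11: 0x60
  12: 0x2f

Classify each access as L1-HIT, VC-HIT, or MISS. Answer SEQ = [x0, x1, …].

SEQ = [MISS, L1-HIT, MISS, L1-HIT, L1-HIT, MISS, VC-HIT, L1-HIT, VC-HIT, L1-HIT, VC-HIT, L1-HIT, L1-HIT]

0: 0x28 (blk 5, set 1) → MISS  vc=[]
1: 0x2b (blk 5, set 1) → L1-HIT  vc=[]
2: 0x66 (blk 12, set 0) → MISS  vc=[]
3: 0x65 (blk 12, set 0) → L1-HIT  vc=[]
4: 0x2f (blk 5, set 1) → L1-HIT  vc=[]
5: 0x45 (blk 8, set 0) → MISS  vc=[12]
6: 0x61 (blk 12, set 0) → VC-HIT  vc=[8]
7: 0x64 (blk 12, set 0) → L1-HIT  vc=[8]
8: 0x46 (blk 8, set 0) → VC-HIT  vc=[12]
9: 0x2a (blk 5, set 1) → L1-HIT  vc=[12]
10: 0x65 (blk 12, set 0) → VC-HIT  vc=[8]
11: 0x60 (blk 12, set 0) → L1-HIT  vc=[8]
12: 0x2f (blk 5, set 1) → L1-HIT  vc=[8]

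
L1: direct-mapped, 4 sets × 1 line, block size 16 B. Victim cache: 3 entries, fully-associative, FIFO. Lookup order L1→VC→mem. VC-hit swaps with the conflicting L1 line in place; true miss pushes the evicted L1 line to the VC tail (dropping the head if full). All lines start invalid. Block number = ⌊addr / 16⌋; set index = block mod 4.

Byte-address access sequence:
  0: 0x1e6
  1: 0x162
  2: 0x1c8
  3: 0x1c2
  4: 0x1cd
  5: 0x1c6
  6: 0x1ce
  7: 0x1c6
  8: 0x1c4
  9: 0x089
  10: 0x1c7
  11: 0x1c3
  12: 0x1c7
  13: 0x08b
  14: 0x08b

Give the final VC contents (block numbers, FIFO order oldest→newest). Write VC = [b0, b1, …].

VC = [30, 28]

0: 0x1e6 (blk 30, set 2) → MISS  vc=[]
1: 0x162 (blk 22, set 2) → MISS  vc=[30]
2: 0x1c8 (blk 28, set 0) → MISS  vc=[30]
3: 0x1c2 (blk 28, set 0) → L1-HIT  vc=[30]
4: 0x1cd (blk 28, set 0) → L1-HIT  vc=[30]
5: 0x1c6 (blk 28, set 0) → L1-HIT  vc=[30]
6: 0x1ce (blk 28, set 0) → L1-HIT  vc=[30]
7: 0x1c6 (blk 28, set 0) → L1-HIT  vc=[30]
8: 0x1c4 (blk 28, set 0) → L1-HIT  vc=[30]
9: 0x89 (blk 8, set 0) → MISS  vc=[30, 28]
10: 0x1c7 (blk 28, set 0) → VC-HIT  vc=[30, 8]
11: 0x1c3 (blk 28, set 0) → L1-HIT  vc=[30, 8]
12: 0x1c7 (blk 28, set 0) → L1-HIT  vc=[30, 8]
13: 0x8b (blk 8, set 0) → VC-HIT  vc=[30, 28]
14: 0x8b (blk 8, set 0) → L1-HIT  vc=[30, 28]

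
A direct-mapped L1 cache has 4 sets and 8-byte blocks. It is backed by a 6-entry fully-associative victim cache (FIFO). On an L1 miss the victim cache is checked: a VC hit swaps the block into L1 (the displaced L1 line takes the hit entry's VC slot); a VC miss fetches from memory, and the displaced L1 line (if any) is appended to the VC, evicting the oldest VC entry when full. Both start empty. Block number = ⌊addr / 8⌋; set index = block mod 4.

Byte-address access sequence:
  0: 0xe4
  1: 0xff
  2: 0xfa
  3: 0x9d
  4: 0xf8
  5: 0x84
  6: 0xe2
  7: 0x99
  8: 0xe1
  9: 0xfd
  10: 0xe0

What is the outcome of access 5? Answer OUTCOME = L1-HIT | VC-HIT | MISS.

OUTCOME = MISS

#0 0xe4→b28/s0 MISS; vc=[]
#1 0xff→b31/s3 MISS; vc=[]
#2 0xfa→b31/s3 L1-HIT; vc=[]
#3 0x9d→b19/s3 MISS; vc=[31]
#4 0xf8→b31/s3 VC-HIT; vc=[19]
#5 0x84→b16/s0 MISS; vc=[19,28]
#6 0xe2→b28/s0 VC-HIT; vc=[19,16]
#7 0x99→b19/s3 VC-HIT; vc=[31,16]
#8 0xe1→b28/s0 L1-HIT; vc=[31,16]
#9 0xfd→b31/s3 VC-HIT; vc=[19,16]
#10 0xe0→b28/s0 L1-HIT; vc=[19,16]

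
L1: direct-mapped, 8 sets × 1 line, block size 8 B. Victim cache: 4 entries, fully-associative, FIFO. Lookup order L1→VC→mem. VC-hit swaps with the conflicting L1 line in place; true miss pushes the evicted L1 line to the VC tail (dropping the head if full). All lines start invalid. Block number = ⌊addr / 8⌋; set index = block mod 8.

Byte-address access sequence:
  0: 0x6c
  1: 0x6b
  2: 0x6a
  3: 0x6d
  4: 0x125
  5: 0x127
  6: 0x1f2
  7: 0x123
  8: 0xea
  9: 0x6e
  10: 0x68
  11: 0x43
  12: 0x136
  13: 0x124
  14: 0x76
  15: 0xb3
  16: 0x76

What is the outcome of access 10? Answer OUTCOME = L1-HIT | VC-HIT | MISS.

#0 0x6c→b13/s5 MISS; vc=[]
#1 0x6b→b13/s5 L1-HIT; vc=[]
#2 0x6a→b13/s5 L1-HIT; vc=[]
#3 0x6d→b13/s5 L1-HIT; vc=[]
#4 0x125→b36/s4 MISS; vc=[]
#5 0x127→b36/s4 L1-HIT; vc=[]
#6 0x1f2→b62/s6 MISS; vc=[]
#7 0x123→b36/s4 L1-HIT; vc=[]
#8 0xea→b29/s5 MISS; vc=[13]
#9 0x6e→b13/s5 VC-HIT; vc=[29]
#10 0x68→b13/s5 L1-HIT; vc=[29]
#11 0x43→b8/s0 MISS; vc=[29]
#12 0x136→b38/s6 MISS; vc=[29,62]
#13 0x124→b36/s4 L1-HIT; vc=[29,62]
#14 0x76→b14/s6 MISS; vc=[29,62,38]
#15 0xb3→b22/s6 MISS; vc=[29,62,38,14]
#16 0x76→b14/s6 VC-HIT; vc=[29,62,38,22]

OUTCOME = L1-HIT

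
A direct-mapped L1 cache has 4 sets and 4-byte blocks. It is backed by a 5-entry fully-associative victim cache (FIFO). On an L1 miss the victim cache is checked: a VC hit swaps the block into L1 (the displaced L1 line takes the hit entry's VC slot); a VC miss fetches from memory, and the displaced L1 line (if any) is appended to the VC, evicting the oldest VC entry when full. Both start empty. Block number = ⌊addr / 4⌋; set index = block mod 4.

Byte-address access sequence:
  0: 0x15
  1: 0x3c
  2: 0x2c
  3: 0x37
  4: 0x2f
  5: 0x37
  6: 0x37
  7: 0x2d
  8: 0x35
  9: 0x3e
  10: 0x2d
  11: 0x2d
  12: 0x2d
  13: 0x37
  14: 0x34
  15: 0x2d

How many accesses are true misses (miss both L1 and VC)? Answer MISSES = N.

0: 0x15 (blk 5, set 1) → MISS  vc=[]
1: 0x3c (blk 15, set 3) → MISS  vc=[]
2: 0x2c (blk 11, set 3) → MISS  vc=[15]
3: 0x37 (blk 13, set 1) → MISS  vc=[15, 5]
4: 0x2f (blk 11, set 3) → L1-HIT  vc=[15, 5]
5: 0x37 (blk 13, set 1) → L1-HIT  vc=[15, 5]
6: 0x37 (blk 13, set 1) → L1-HIT  vc=[15, 5]
7: 0x2d (blk 11, set 3) → L1-HIT  vc=[15, 5]
8: 0x35 (blk 13, set 1) → L1-HIT  vc=[15, 5]
9: 0x3e (blk 15, set 3) → VC-HIT  vc=[11, 5]
10: 0x2d (blk 11, set 3) → VC-HIT  vc=[15, 5]
11: 0x2d (blk 11, set 3) → L1-HIT  vc=[15, 5]
12: 0x2d (blk 11, set 3) → L1-HIT  vc=[15, 5]
13: 0x37 (blk 13, set 1) → L1-HIT  vc=[15, 5]
14: 0x34 (blk 13, set 1) → L1-HIT  vc=[15, 5]
15: 0x2d (blk 11, set 3) → L1-HIT  vc=[15, 5]

MISSES = 4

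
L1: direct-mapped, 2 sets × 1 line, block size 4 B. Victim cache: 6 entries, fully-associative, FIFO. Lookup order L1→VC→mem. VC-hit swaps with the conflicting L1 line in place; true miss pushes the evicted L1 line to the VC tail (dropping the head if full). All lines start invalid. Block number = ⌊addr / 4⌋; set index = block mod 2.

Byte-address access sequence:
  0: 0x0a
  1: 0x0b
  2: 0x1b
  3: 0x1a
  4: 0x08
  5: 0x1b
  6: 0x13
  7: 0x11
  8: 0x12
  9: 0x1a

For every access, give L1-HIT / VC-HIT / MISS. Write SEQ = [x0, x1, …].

0: 0xa (blk 2, set 0) → MISS  vc=[]
1: 0xb (blk 2, set 0) → L1-HIT  vc=[]
2: 0x1b (blk 6, set 0) → MISS  vc=[2]
3: 0x1a (blk 6, set 0) → L1-HIT  vc=[2]
4: 0x8 (blk 2, set 0) → VC-HIT  vc=[6]
5: 0x1b (blk 6, set 0) → VC-HIT  vc=[2]
6: 0x13 (blk 4, set 0) → MISS  vc=[2, 6]
7: 0x11 (blk 4, set 0) → L1-HIT  vc=[2, 6]
8: 0x12 (blk 4, set 0) → L1-HIT  vc=[2, 6]
9: 0x1a (blk 6, set 0) → VC-HIT  vc=[2, 4]

SEQ = [MISS, L1-HIT, MISS, L1-HIT, VC-HIT, VC-HIT, MISS, L1-HIT, L1-HIT, VC-HIT]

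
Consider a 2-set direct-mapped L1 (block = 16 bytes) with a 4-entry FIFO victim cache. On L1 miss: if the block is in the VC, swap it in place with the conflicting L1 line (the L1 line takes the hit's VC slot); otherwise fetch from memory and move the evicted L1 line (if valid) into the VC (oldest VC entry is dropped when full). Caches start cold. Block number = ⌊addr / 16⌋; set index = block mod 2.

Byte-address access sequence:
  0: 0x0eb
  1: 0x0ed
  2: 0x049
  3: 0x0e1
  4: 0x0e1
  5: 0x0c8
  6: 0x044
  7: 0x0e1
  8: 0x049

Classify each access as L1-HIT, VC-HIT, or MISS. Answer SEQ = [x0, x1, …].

SEQ = [MISS, L1-HIT, MISS, VC-HIT, L1-HIT, MISS, VC-HIT, VC-HIT, VC-HIT]

#0 0xeb→b14/s0 MISS; vc=[]
#1 0xed→b14/s0 L1-HIT; vc=[]
#2 0x49→b4/s0 MISS; vc=[14]
#3 0xe1→b14/s0 VC-HIT; vc=[4]
#4 0xe1→b14/s0 L1-HIT; vc=[4]
#5 0xc8→b12/s0 MISS; vc=[4,14]
#6 0x44→b4/s0 VC-HIT; vc=[12,14]
#7 0xe1→b14/s0 VC-HIT; vc=[12,4]
#8 0x49→b4/s0 VC-HIT; vc=[12,14]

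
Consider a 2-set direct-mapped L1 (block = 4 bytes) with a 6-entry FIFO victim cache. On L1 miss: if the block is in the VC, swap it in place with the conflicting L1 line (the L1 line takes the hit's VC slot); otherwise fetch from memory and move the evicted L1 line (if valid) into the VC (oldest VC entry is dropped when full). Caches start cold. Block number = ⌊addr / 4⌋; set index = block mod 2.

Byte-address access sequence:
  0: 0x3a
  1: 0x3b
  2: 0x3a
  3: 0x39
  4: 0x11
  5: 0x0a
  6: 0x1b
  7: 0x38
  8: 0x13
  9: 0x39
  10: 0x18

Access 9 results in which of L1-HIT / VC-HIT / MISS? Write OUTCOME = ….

OUTCOME = VC-HIT

#0 0x3a→b14/s0 MISS; vc=[]
#1 0x3b→b14/s0 L1-HIT; vc=[]
#2 0x3a→b14/s0 L1-HIT; vc=[]
#3 0x39→b14/s0 L1-HIT; vc=[]
#4 0x11→b4/s0 MISS; vc=[14]
#5 0xa→b2/s0 MISS; vc=[14,4]
#6 0x1b→b6/s0 MISS; vc=[14,4,2]
#7 0x38→b14/s0 VC-HIT; vc=[6,4,2]
#8 0x13→b4/s0 VC-HIT; vc=[6,14,2]
#9 0x39→b14/s0 VC-HIT; vc=[6,4,2]
#10 0x18→b6/s0 VC-HIT; vc=[14,4,2]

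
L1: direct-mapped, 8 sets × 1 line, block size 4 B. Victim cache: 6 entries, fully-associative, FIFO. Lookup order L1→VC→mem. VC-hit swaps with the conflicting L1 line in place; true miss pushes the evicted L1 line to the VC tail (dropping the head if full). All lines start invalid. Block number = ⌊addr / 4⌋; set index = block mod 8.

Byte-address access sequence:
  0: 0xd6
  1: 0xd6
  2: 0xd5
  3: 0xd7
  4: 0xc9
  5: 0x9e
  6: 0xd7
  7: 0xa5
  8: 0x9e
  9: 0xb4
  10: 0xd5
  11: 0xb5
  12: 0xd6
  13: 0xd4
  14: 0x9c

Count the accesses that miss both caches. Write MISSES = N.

0: 0xd6 (blk 53, set 5) → MISS  vc=[]
1: 0xd6 (blk 53, set 5) → L1-HIT  vc=[]
2: 0xd5 (blk 53, set 5) → L1-HIT  vc=[]
3: 0xd7 (blk 53, set 5) → L1-HIT  vc=[]
4: 0xc9 (blk 50, set 2) → MISS  vc=[]
5: 0x9e (blk 39, set 7) → MISS  vc=[]
6: 0xd7 (blk 53, set 5) → L1-HIT  vc=[]
7: 0xa5 (blk 41, set 1) → MISS  vc=[]
8: 0x9e (blk 39, set 7) → L1-HIT  vc=[]
9: 0xb4 (blk 45, set 5) → MISS  vc=[53]
10: 0xd5 (blk 53, set 5) → VC-HIT  vc=[45]
11: 0xb5 (blk 45, set 5) → VC-HIT  vc=[53]
12: 0xd6 (blk 53, set 5) → VC-HIT  vc=[45]
13: 0xd4 (blk 53, set 5) → L1-HIT  vc=[45]
14: 0x9c (blk 39, set 7) → L1-HIT  vc=[45]

MISSES = 5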